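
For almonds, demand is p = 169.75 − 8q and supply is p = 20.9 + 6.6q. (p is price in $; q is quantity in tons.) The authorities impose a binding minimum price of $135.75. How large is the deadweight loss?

Competitive equilibrium: 169.75 − 8q = 20.9 + 6.6q → q* = 10.1952, p* = 88.1884.
At the floor p = 135.75, quantity demanded = (169.75 − 135.75)/8 = 4.25.
Sellers' marginal cost at q' = 4.25: 20.9 + 6.6·4.25 = 48.95.
Δq = 10.1952 − 4.25 = 5.9452; wedge = 135.75 − 48.95 = 86.8.
The triangle = ½ × 5.9452 × 86.8 = $258.02.

$258.02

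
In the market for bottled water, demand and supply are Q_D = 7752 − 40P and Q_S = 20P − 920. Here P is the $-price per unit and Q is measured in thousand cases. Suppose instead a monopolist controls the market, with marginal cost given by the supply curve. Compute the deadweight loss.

In inverse form: demand P = 193.8 − 0.025Q, supply P = 46 + 0.05Q.
Competitive equilibrium: 193.8 − 0.025Q = 46 + 0.05Q → Q* = 1970.6667, P* = 144.5333.
Marginal revenue: MR = 193.8 − 0.05Q. Set MR = MC: 193.8 − 0.05Q = 46 + 0.05Q → Q_m = 1478.
Price P_m = 193.8 − 0.025·1478 = 156.85; MC(Q_m) = 46 + 0.05·1478 = 119.9.
Competitive Q* = 1970.6667, so ΔQ = 492.6667; wedge = 156.85 − 119.9 = 36.95.
The triangle = ½ × 492.6667 × 36.95 = $9102.02 thousand.

$9102.02 thousand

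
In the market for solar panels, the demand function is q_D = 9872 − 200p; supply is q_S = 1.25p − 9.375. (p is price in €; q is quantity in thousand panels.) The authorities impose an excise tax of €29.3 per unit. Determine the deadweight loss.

€533.22 thousand

In inverse form: demand p = 49.36 − 0.005q, supply p = 7.5 + 0.8q.
Competitive equilibrium: 49.36 − 0.005q = 7.5 + 0.8q → q* = 52, p* = 49.1.
With the tax, the buyer price exceeds the seller price by 29.3: (49.36 − 0.005q) − (7.5 + 0.8q) = 29.3 → q' = 15.6025.
Δq = 52 − 15.6025 = 36.3975; the wedge equals the tax, 29.3.
DWL = ½ × 36.3975 × 29.3 = €533.22 thousand.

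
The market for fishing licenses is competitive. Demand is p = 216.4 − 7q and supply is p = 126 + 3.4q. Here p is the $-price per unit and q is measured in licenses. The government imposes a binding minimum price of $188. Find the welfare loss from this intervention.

$111.72

Competitive equilibrium: 216.4 − 7q = 126 + 3.4q → q* = 8.6923, p* = 155.5538.
At the floor p = 188, quantity demanded = (216.4 − 188)/7 = 4.0571.
Sellers' marginal cost at q' = 4.0571: 126 + 3.4·4.0571 = 139.7941.
Δq = 8.6923 − 4.0571 = 4.6352; wedge = 188 − 139.7941 = 48.2059.
Deadweight loss = ½ × 4.6352 × 48.2059 = $111.72.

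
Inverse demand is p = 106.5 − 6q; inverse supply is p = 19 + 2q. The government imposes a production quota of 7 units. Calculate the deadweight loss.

Competitive equilibrium: 106.5 − 6q = 19 + 2q → q* = 10.9375, p* = 40.875.
At q = 7: demand price = 106.5 − 6·7 = 64.5; supply price = 19 + 2·7 = 33.
Δq = 10.9375 − 7 = 3.9375; wedge = 64.5 − 33 = 31.5.
DWL = ½ × 3.9375 × 31.5 = 62.02.

62.02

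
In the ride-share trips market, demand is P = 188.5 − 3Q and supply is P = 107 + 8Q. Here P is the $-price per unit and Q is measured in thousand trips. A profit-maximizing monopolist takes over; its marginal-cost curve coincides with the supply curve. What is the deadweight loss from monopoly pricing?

Competitive equilibrium: 188.5 − 3Q = 107 + 8Q → Q* = 7.4091, P* = 166.2727.
Marginal revenue: MR = 188.5 − 6Q. Set MR = MC: 188.5 − 6Q = 107 + 8Q → Q_m = 5.8214.
Price P_m = 188.5 − 3·5.8214 = 171.0358; MC(Q_m) = 107 + 8·5.8214 = 153.5712.
Competitive Q* = 7.4091, so ΔQ = 1.5877; wedge = 171.0358 − 153.5712 = 17.4646.
DWL = ½ × 1.5877 × 17.4646 = $13.86 thousand.

$13.86 thousand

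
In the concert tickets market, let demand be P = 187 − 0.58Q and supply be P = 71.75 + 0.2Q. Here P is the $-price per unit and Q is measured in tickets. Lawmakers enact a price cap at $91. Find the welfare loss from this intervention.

$1034.64

Competitive equilibrium: 187 − 0.58Q = 71.75 + 0.2Q → Q* = 147.75641, P* = 101.30128.
At the ceiling P = 91, quantity supplied = (91 − 71.75)/0.2 = 96.25.
Willingness to pay at Q' = 96.25: 187 − 0.58·96.25 = 131.175.
ΔQ = 147.75641 − 96.25 = 51.50641; wedge = 131.175 − 91 = 40.175.
Welfare loss = ½ × 51.50641 × 40.175 = $1034.64.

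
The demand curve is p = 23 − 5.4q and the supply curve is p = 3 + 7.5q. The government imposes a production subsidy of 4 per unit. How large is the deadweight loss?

Competitive equilibrium: 23 − 5.4q = 3 + 7.5q → q* = 1.5504, p* = 14.6279.
The subsidy lowers effective supply by 4: p = 7.5q − 1.
New quantity: 23 − 5.4q = 7.5q − 1 → q' = 1.8605.
Overproduction Δq = 1.8605 − 1.5504 = 0.3101; wedge = subsidy = 4.
The triangle = ½ × 0.3101 × 4 = 0.62.

0.62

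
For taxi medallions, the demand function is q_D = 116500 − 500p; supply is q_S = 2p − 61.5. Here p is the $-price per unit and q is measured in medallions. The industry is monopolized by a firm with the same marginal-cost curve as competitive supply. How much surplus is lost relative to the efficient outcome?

In inverse form: demand p = 233 − 0.002q, supply p = 30.75 + 0.5q.
Competitive equilibrium: 233 − 0.002q = 30.75 + 0.5q → q* = 402.8884, p* = 232.1942.
Marginal revenue: MR = 233 − 0.004q. Set MR = MC: 233 − 0.004q = 30.75 + 0.5q → q_m = 401.2897.
Price p_m = 233 − 0.002·401.2897 = 232.1974; MC(q_m) = 30.75 + 0.5·401.2897 = 231.3949.
Competitive q* = 402.8884, so Δq = 1.5987; wedge = 232.1974 − 231.3949 = 0.8025.
Welfare loss = ½ × 1.5987 × 0.8025 = $0.64.

$0.64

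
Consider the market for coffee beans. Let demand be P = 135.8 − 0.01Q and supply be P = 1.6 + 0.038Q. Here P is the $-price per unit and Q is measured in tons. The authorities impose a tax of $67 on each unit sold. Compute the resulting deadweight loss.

$46760.42

Competitive equilibrium: 135.8 − 0.01Q = 1.6 + 0.038Q → Q* = 2795.8333, P* = 107.8417.
With the tax, the buyer price exceeds the seller price by 67: (135.8 − 0.01Q) − (1.6 + 0.038Q) = 67 → Q' = 1400.
ΔQ = 2795.8333 − 1400 = 1395.8333; the wedge equals the tax, 67.
Welfare loss = ½ × 1395.8333 × 67 = $46760.42.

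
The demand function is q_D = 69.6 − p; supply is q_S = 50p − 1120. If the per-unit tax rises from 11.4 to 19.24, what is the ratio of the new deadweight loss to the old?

In inverse form: demand p = 69.6 − q, supply p = 22.4 + 0.02q.
Competitive equilibrium: 69.6 − q = 22.4 + 0.02q → q* = 46.2745, p* = 23.3255.
For a per-unit tax t: Δq = t/1.02, so DWL = ½·t·(t/1.02) = t²/2.04.
At t = 11.4: DWL = 63.706. At t = 19.24: DWL = 181.460.
Ratio = (19.24/11.4)² = 2.848.

2.848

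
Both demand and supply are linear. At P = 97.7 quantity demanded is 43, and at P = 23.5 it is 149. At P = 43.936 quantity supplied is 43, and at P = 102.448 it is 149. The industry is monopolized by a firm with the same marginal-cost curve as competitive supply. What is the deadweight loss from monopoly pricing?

594.60

Demand slope = (23.5 − 97.7)/(149 − 43) = −0.7, so P = 127.8 − 0.7Q.
Supply slope = (102.448 − 43.936)/(149 − 43) = 0.552, so P = 20.2 + 0.552Q.
Competitive equilibrium: 127.8 − 0.7Q = 20.2 + 0.552Q → Q* = 85.9425, P* = 67.6403.
Marginal revenue: MR = 127.8 − 1.4Q. Set MR = MC: 127.8 − 1.4Q = 20.2 + 0.552Q → Q_m = 55.123.
Price P_m = 127.8 − 0.7·55.123 = 89.2139; MC(Q_m) = 20.2 + 0.552·55.123 = 50.6279.
Competitive Q* = 85.9425, so ΔQ = 30.8195; wedge = 89.2139 − 50.6279 = 38.586.
The triangle = ½ × 30.8195 × 38.586 = 594.60.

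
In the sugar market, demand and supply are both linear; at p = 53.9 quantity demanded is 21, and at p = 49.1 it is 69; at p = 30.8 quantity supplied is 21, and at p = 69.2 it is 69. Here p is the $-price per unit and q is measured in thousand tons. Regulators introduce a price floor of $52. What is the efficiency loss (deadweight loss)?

$20 thousand

Demand slope = (49.1 − 53.9)/(69 − 21) = −0.1, so p = 56 − 0.1q.
Supply slope = (69.2 − 30.8)/(69 − 21) = 0.8, so p = 14 + 0.8q.
Competitive equilibrium: 56 − 0.1q = 14 + 0.8q → q* = 46.6667, p* = 51.3333.
At the floor p = 52, quantity demanded = (56 − 52)/0.1 = 40.
Sellers' marginal cost at q' = 40: 14 + 0.8·40 = 46.
Δq = 46.6667 − 40 = 6.6667; wedge = 52 − 46 = 6.
Deadweight loss = ½ × 6.6667 × 6 = $20 thousand.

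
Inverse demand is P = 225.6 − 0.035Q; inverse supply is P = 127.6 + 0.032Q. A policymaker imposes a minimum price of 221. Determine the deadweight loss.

59370.30

Competitive equilibrium: 225.6 − 0.035Q = 127.6 + 0.032Q → Q* = 1462.686567, P* = 174.40597.
At the floor P = 221, quantity demanded = (225.6 − 221)/0.035 = 131.428571.
Sellers' marginal cost at Q' = 131.428571: 127.6 + 0.032·131.428571 = 131.805714.
ΔQ = 1462.686567 − 131.428571 = 1331.257996; wedge = 221 − 131.805714 = 89.194286.
The triangle = ½ × 1331.257996 × 89.194286 = 59370.30.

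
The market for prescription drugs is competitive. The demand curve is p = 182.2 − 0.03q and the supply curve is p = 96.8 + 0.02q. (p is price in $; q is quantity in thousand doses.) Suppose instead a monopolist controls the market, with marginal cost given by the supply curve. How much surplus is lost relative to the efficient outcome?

$10256.01 thousand

Competitive equilibrium: 182.2 − 0.03q = 96.8 + 0.02q → q* = 1708, p* = 130.96.
Marginal revenue: MR = 182.2 − 0.06q. Set MR = MC: 182.2 − 0.06q = 96.8 + 0.02q → q_m = 1067.5.
Price p_m = 182.2 − 0.03·1067.5 = 150.175; MC(q_m) = 96.8 + 0.02·1067.5 = 118.15.
Competitive q* = 1708, so Δq = 640.5; wedge = 150.175 − 118.15 = 32.025.
Welfare loss = ½ × 640.5 × 32.025 = $10256.01 thousand.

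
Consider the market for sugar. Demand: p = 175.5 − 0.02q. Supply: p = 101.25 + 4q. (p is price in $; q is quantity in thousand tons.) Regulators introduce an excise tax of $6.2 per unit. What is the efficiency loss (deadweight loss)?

$4.78 thousand

Competitive equilibrium: 175.5 − 0.02q = 101.25 + 4q → q* = 18.4701, p* = 175.1306.
With the tax, the buyer price exceeds the seller price by 6.2: (175.5 − 0.02q) − (101.25 + 4q) = 6.2 → q' = 16.9279.
Δq = 18.4701 − 16.9279 = 1.5422; the wedge equals the tax, 6.2.
DWL = ½ × 1.5422 × 6.2 = $4.78 thousand.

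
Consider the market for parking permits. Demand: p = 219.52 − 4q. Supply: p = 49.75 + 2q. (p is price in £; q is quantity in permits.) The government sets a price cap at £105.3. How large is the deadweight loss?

£0.81

Competitive equilibrium: 219.52 − 4q = 49.75 + 2q → q* = 28.295, p* = 106.34.
At the ceiling p = 105.3, quantity supplied = (105.3 − 49.75)/2 = 27.775.
Willingness to pay at q' = 27.775: 219.52 − 4·27.775 = 108.42.
Δq = 28.295 − 27.775 = 0.52; wedge = 108.42 − 105.3 = 3.12.
Welfare loss = ½ × 0.52 × 3.12 = £0.81.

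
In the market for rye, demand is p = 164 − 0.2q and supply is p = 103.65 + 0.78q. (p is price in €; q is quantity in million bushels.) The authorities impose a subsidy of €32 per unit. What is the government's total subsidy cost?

€3015.51 million

Competitive equilibrium: 164 − 0.2q = 103.65 + 0.78q → q* = 61.5816, p* = 151.6837.
The subsidy lowers effective supply by 32: p = 71.65 + 0.78q.
New quantity: 164 − 0.2q = 71.65 + 0.78q → q' = 94.2347.
Total subsidy cost = 32 × 94.2347 = €3015.51 million.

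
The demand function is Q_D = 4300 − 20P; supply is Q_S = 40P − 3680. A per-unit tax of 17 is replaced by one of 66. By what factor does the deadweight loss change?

15.073

In inverse form: demand P = 215 − 0.05Q, supply P = 92 + 0.025Q.
Competitive equilibrium: 215 − 0.05Q = 92 + 0.025Q → Q* = 1640, P* = 133.
For a per-unit tax t: ΔQ = t/0.075, so DWL = ½·t·(t/0.075) = t²/0.15.
At t = 17: DWL = 1926.667. At t = 66: DWL = 29040.
Ratio = (66/17)² = 15.073.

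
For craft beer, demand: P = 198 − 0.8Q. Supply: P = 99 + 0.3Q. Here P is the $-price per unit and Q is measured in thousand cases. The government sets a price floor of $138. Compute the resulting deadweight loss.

$123.75 thousand

Competitive equilibrium: 198 − 0.8Q = 99 + 0.3Q → Q* = 90, P* = 126.
At the floor P = 138, quantity demanded = (198 − 138)/0.8 = 75.
Sellers' marginal cost at Q' = 75: 99 + 0.3·75 = 121.5.
ΔQ = 90 − 75 = 15; wedge = 138 − 121.5 = 16.5.
The triangle = ½ × 15 × 16.5 = $123.75 thousand.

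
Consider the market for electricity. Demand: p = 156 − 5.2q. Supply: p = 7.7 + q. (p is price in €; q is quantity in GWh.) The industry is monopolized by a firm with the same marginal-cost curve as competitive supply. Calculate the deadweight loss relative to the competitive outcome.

€369.03

Competitive equilibrium: 156 − 5.2q = 7.7 + q → q* = 23.9194, p* = 31.6194.
Marginal revenue: MR = 156 − 10.4q. Set MR = MC: 156 − 10.4q = 7.7 + q → q_m = 13.0088.
Price p_m = 156 − 5.2·13.0088 = 88.3542; MC(q_m) = 7.7 + 1·13.0088 = 20.7088.
Competitive q* = 23.9194, so Δq = 10.9106; wedge = 88.3542 − 20.7088 = 67.6454.
DWL = ½ × 10.9106 × 67.6454 = €369.03.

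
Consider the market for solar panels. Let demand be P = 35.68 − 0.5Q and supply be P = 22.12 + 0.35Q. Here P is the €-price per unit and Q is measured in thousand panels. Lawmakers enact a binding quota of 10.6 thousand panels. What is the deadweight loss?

Competitive equilibrium: 35.68 − 0.5Q = 22.12 + 0.35Q → Q* = 15.9529, P* = 27.7035.
At Q = 10.6: demand price = 35.68 − 0.5·10.6 = 30.38; supply price = 22.12 + 0.35·10.6 = 25.83.
ΔQ = 15.9529 − 10.6 = 5.3529; wedge = 30.38 − 25.83 = 4.55.
Deadweight loss = ½ × 5.3529 × 4.55 = €12.18 thousand.

€12.18 thousand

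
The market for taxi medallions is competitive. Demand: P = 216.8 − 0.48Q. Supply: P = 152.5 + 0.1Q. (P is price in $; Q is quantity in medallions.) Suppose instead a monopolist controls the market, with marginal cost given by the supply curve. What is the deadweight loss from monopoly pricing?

Competitive equilibrium: 216.8 − 0.48Q = 152.5 + 0.1Q → Q* = 110.8621, P* = 163.5862.
Marginal revenue: MR = 216.8 − 0.96Q. Set MR = MC: 216.8 − 0.96Q = 152.5 + 0.1Q → Q_m = 60.6604.
Price P_m = 216.8 − 0.48·60.6604 = 187.683; MC(Q_m) = 152.5 + 0.1·60.6604 = 158.566.
Competitive Q* = 110.8621, so ΔQ = 50.2017; wedge = 187.683 − 158.566 = 29.117.
DWL = ½ × 50.2017 × 29.117 = $730.86.

$730.86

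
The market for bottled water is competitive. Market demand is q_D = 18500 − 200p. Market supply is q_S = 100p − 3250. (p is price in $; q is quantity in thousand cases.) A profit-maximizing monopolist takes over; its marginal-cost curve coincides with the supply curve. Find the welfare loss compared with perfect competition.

In inverse form: demand p = 92.5 − 0.005q, supply p = 32.5 + 0.01q.
Competitive equilibrium: 92.5 − 0.005q = 32.5 + 0.01q → q* = 4000, p* = 72.5.
Marginal revenue: MR = 92.5 − 0.01q. Set MR = MC: 92.5 − 0.01q = 32.5 + 0.01q → q_m = 3000.
Price p_m = 92.5 − 0.005·3000 = 77.5; MC(q_m) = 32.5 + 0.01·3000 = 62.5.
Competitive q* = 4000, so Δq = 1000; wedge = 77.5 − 62.5 = 15.
The triangle = ½ × 1000 × 15 = $7500 thousand.

$7500 thousand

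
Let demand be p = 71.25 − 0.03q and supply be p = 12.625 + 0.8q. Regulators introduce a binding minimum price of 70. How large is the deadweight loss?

Competitive equilibrium: 71.25 − 0.03q = 12.625 + 0.8q → q* = 70.6325, p* = 69.131.
At the floor p = 70, quantity demanded = (71.25 − 70)/0.03 = 41.6667.
Sellers' marginal cost at q' = 41.6667: 12.625 + 0.8·41.6667 = 45.9584.
Δq = 70.6325 − 41.6667 = 28.9658; wedge = 70 − 45.9584 = 24.0416.
Welfare loss = ½ × 28.9658 × 24.0416 = 348.19.

348.19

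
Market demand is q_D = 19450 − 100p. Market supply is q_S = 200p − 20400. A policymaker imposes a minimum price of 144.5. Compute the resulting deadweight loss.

10208.33

In inverse form: demand p = 194.5 − 0.01q, supply p = 102 + 0.005q.
Competitive equilibrium: 194.5 − 0.01q = 102 + 0.005q → q* = 6166.6667, p* = 132.8333.
At the floor p = 144.5, quantity demanded = (194.5 − 144.5)/0.01 = 5000.
Sellers' marginal cost at q' = 5000: 102 + 0.005·5000 = 127.
Δq = 6166.6667 − 5000 = 1166.6667; wedge = 144.5 − 127 = 17.5.
DWL = ½ × 1166.6667 × 17.5 = 10208.33.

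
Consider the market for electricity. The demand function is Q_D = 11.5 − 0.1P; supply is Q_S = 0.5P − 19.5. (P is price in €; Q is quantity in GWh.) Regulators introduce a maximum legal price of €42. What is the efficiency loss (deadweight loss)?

In inverse form: demand P = 115 − 10Q, supply P = 39 + 2Q.
Competitive equilibrium: 115 − 10Q = 39 + 2Q → Q* = 6.3333, P* = 51.6667.
At the ceiling P = 42, quantity supplied = (42 − 39)/2 = 1.5.
Willingness to pay at Q' = 1.5: 115 − 10·1.5 = 100.
ΔQ = 6.3333 − 1.5 = 4.8333; wedge = 100 − 42 = 58.
The triangle = ½ × 4.8333 × 58 = €140.17.

€140.17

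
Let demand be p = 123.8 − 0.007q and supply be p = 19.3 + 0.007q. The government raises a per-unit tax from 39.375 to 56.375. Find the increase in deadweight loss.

Competitive equilibrium: 123.8 − 0.007q = 19.3 + 0.007q → q* = 7464.2857, p* = 71.55.
For a per-unit tax t: Δq = t/0.014, so DWL = ½·t·(t/0.014) = t²/0.028.
At t = 39.375: DWL = 55371.094. At t = 56.375: DWL = 113505.022.
Increase = 113505.022 − 55371.094 = 58133.93.

58133.93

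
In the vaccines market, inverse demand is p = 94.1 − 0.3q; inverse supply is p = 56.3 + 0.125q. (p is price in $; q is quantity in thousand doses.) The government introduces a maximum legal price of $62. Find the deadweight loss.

Competitive equilibrium: 94.1 − 0.3q = 56.3 + 0.125q → q* = 88.9412, p* = 67.4176.
At the ceiling p = 62, quantity supplied = (62 − 56.3)/0.125 = 45.6.
Willingness to pay at q' = 45.6: 94.1 − 0.3·45.6 = 80.42.
Δq = 88.9412 − 45.6 = 43.3412; wedge = 80.42 − 62 = 18.42.
Welfare loss = ½ × 43.3412 × 18.42 = $399.17 thousand.

$399.17 thousand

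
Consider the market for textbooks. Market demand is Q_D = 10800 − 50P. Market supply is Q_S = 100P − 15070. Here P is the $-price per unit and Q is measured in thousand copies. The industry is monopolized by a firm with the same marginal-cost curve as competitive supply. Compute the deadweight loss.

$11370.91 thousand

In inverse form: demand P = 216 − 0.02Q, supply P = 150.7 + 0.01Q.
Competitive equilibrium: 216 − 0.02Q = 150.7 + 0.01Q → Q* = 2176.6667, P* = 172.4667.
Marginal revenue: MR = 216 − 0.04Q. Set MR = MC: 216 − 0.04Q = 150.7 + 0.01Q → Q_m = 1306.
Price P_m = 216 − 0.02·1306 = 189.88; MC(Q_m) = 150.7 + 0.01·1306 = 163.76.
Competitive Q* = 2176.6667, so ΔQ = 870.6667; wedge = 189.88 − 163.76 = 26.12.
The triangle = ½ × 870.6667 × 26.12 = $11370.91 thousand.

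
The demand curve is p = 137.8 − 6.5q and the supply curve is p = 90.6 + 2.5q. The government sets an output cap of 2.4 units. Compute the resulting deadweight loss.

Competitive equilibrium: 137.8 − 6.5q = 90.6 + 2.5q → q* = 5.2444, p* = 103.7111.
At q = 2.4: demand price = 137.8 − 6.5·2.4 = 122.2; supply price = 90.6 + 2.5·2.4 = 96.6.
Δq = 5.2444 − 2.4 = 2.8444; wedge = 122.2 − 96.6 = 25.6.
DWL = ½ × 2.8444 × 25.6 = 36.41.

36.41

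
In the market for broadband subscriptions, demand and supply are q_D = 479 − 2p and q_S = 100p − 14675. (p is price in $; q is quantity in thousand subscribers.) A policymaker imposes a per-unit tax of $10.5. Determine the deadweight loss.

$108.09 thousand

In inverse form: demand p = 239.5 − 0.5q, supply p = 146.75 + 0.01q.
Competitive equilibrium: 239.5 − 0.5q = 146.75 + 0.01q → q* = 181.8627, p* = 148.5686.
With the tax, the buyer price exceeds the seller price by 10.5: (239.5 − 0.5q) − (146.75 + 0.01q) = 10.5 → q' = 161.2745.
Δq = 181.8627 − 161.2745 = 20.5882; the wedge equals the tax, 10.5.
Welfare loss = ½ × 20.5882 × 10.5 = $108.09 thousand.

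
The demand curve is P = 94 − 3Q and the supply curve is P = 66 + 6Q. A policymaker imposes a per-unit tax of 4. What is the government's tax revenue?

10.67

Competitive equilibrium: 94 − 3Q = 66 + 6Q → Q* = 3.1111, P* = 84.6667.
With the tax, the buyer price exceeds the seller price by 4: (94 − 3Q) − (66 + 6Q) = 4 → Q' = 2.6667.
Tax revenue = 4 × 2.6667 = 10.67.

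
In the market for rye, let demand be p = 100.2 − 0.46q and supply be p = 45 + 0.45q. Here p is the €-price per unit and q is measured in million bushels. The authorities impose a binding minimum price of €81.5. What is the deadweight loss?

€182.13 million

Competitive equilibrium: 100.2 − 0.46q = 45 + 0.45q → q* = 60.6593, p* = 72.2967.
At the floor p = 81.5, quantity demanded = (100.2 − 81.5)/0.46 = 40.6522.
Sellers' marginal cost at q' = 40.6522: 45 + 0.45·40.6522 = 63.2935.
Δq = 60.6593 − 40.6522 = 20.0071; wedge = 81.5 − 63.2935 = 18.2065.
Deadweight loss = ½ × 20.0071 × 18.2065 = €182.13 million.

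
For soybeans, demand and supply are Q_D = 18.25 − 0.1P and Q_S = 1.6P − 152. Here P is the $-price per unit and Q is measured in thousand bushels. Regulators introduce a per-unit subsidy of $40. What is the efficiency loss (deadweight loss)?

In inverse form: demand P = 182.5 − 10Q, supply P = 95 + 0.625Q.
Competitive equilibrium: 182.5 − 10Q = 95 + 0.625Q → Q* = 8.2353, P* = 100.1471.
The subsidy lowers effective supply by 40: P = 55 + 0.625Q.
New quantity: 182.5 − 10Q = 55 + 0.625Q → Q' = 12.
Overproduction ΔQ = 12 − 8.2353 = 3.7647; wedge = subsidy = 40.
DWL = ½ × 3.7647 × 40 = $75.29 thousand.

$75.29 thousand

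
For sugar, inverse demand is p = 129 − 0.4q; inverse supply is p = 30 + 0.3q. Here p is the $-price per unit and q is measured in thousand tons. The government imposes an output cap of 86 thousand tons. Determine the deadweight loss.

$1075.31 thousand

Competitive equilibrium: 129 − 0.4q = 30 + 0.3q → q* = 141.4286, p* = 72.4286.
At q = 86: demand price = 129 − 0.4·86 = 94.6; supply price = 30 + 0.3·86 = 55.8.
Δq = 141.4286 − 86 = 55.4286; wedge = 94.6 − 55.8 = 38.8.
The triangle = ½ × 55.4286 × 38.8 = $1075.31 thousand.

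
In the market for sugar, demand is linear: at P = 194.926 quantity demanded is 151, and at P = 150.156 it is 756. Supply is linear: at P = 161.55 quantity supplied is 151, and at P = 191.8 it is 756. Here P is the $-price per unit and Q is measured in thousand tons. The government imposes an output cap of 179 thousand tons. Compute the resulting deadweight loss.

Demand slope = (150.156 − 194.926)/(756 − 151) = −0.074, so P = 206.1 − 0.074Q.
Supply slope = (191.8 − 161.55)/(756 − 151) = 0.05, so P = 154 + 0.05Q.
Competitive equilibrium: 206.1 − 0.074Q = 154 + 0.05Q → Q* = 420.1613, P* = 175.0081.
At Q = 179: demand price = 206.1 − 0.074·179 = 192.854; supply price = 154 + 0.05·179 = 162.95.
ΔQ = 420.1613 − 179 = 241.1613; wedge = 192.854 − 162.95 = 29.904.
The triangle = ½ × 241.1613 × 29.904 = $3605.84 thousand.

$3605.84 thousand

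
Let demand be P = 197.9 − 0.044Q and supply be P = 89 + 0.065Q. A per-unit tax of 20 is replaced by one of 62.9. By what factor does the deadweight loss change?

Competitive equilibrium: 197.9 − 0.044Q = 89 + 0.065Q → Q* = 999.0826, P* = 153.9404.
For a per-unit tax t: ΔQ = t/0.109, so DWL = ½·t·(t/0.109) = t²/0.218.
At t = 20: DWL = 1834.862. At t = 62.9: DWL = 18148.670.
Ratio = (62.9/20)² = 9.891.

9.891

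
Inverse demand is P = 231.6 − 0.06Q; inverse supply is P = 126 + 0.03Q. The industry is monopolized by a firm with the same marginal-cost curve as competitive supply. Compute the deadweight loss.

Competitive equilibrium: 231.6 − 0.06Q = 126 + 0.03Q → Q* = 1173.3333, P* = 161.2.
Marginal revenue: MR = 231.6 − 0.12Q. Set MR = MC: 231.6 − 0.12Q = 126 + 0.03Q → Q_m = 704.
Price P_m = 231.6 − 0.06·704 = 189.36; MC(Q_m) = 126 + 0.03·704 = 147.12.
Competitive Q* = 1173.3333, so ΔQ = 469.3333; wedge = 189.36 − 147.12 = 42.24.
Deadweight loss = ½ × 469.3333 × 42.24 = 9912.32.

9912.32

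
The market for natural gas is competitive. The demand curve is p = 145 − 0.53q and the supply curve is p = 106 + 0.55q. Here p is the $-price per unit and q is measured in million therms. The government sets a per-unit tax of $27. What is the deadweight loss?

$337.50 million

Competitive equilibrium: 145 − 0.53q = 106 + 0.55q → q* = 36.1111, p* = 125.8611.
With the tax, the buyer price exceeds the seller price by 27: (145 − 0.53q) − (106 + 0.55q) = 27 → q' = 11.1111.
Δq = 36.1111 − 11.1111 = 25; the wedge equals the tax, 27.
Deadweight loss = ½ × 25 × 27 = $337.50 million.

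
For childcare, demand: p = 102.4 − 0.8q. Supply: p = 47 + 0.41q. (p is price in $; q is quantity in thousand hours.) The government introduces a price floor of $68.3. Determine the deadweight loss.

Competitive equilibrium: 102.4 − 0.8q = 47 + 0.41q → q* = 45.7851, p* = 65.7719.
At the floor p = 68.3, quantity demanded = (102.4 − 68.3)/0.8 = 42.625.
Sellers' marginal cost at q' = 42.625: 47 + 0.41·42.625 = 64.4763.
Δq = 45.7851 − 42.625 = 3.1601; wedge = 68.3 − 64.4763 = 3.8237.
The triangle = ½ × 3.1601 × 3.8237 = $6.04 thousand.

$6.04 thousand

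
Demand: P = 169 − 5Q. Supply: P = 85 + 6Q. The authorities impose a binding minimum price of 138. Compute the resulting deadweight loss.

Competitive equilibrium: 169 − 5Q = 85 + 6Q → Q* = 7.6364, P* = 130.8182.
At the floor P = 138, quantity demanded = (169 − 138)/5 = 6.2.
Sellers' marginal cost at Q' = 6.2: 85 + 6·6.2 = 122.2.
ΔQ = 7.6364 − 6.2 = 1.4364; wedge = 138 − 122.2 = 15.8.
DWL = ½ × 1.4364 × 15.8 = 11.35.

11.35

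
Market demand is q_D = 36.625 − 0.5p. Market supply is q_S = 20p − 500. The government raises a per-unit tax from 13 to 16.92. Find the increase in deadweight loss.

In inverse form: demand p = 73.25 − 2q, supply p = 25 + 0.05q.
Competitive equilibrium: 73.25 − 2q = 25 + 0.05q → q* = 23.5366, p* = 26.1768.
For a per-unit tax t: Δq = t/2.05, so DWL = ½·t·(t/2.05) = t²/4.1.
At t = 13: DWL = 41.22. At t = 16.92: DWL = 69.826.
Increase = 69.826 − 41.22 = 28.61.

28.61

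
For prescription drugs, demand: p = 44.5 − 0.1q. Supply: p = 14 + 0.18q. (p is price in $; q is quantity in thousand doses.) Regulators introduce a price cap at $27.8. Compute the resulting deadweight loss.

Competitive equilibrium: 44.5 − 0.1q = 14 + 0.18q → q* = 108.9286, p* = 33.6071.
At the ceiling p = 27.8, quantity supplied = (27.8 − 14)/0.18 = 76.6667.
Willingness to pay at q' = 76.6667: 44.5 − 0.1·76.6667 = 36.8333.
Δq = 108.9286 − 76.6667 = 32.2619; wedge = 36.8333 − 27.8 = 9.0333.
The triangle = ½ × 32.2619 × 9.0333 = $145.72 thousand.

$145.72 thousand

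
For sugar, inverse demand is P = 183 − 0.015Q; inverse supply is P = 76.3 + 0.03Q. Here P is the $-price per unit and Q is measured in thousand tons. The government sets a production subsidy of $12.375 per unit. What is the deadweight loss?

Competitive equilibrium: 183 − 0.015Q = 76.3 + 0.03Q → Q* = 2371.1111, P* = 147.4333.
The subsidy lowers effective supply by 12.375: P = 63.925 + 0.03Q.
New quantity: 183 − 0.015Q = 63.925 + 0.03Q → Q' = 2646.1111.
Overproduction ΔQ = 2646.1111 − 2371.1111 = 275; wedge = subsidy = 12.375.
Welfare loss = ½ × 275 × 12.375 = $1701.56 thousand.

$1701.56 thousand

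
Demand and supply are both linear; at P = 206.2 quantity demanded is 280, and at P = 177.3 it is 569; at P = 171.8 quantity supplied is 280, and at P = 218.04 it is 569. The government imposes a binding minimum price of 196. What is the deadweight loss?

119.41

Demand slope = (177.3 − 206.2)/(569 − 280) = −0.1, so P = 234.2 − 0.1Q.
Supply slope = (218.04 − 171.8)/(569 − 280) = 0.16, so P = 127 + 0.16Q.
Competitive equilibrium: 234.2 − 0.1Q = 127 + 0.16Q → Q* = 412.3077, P* = 192.9692.
At the floor P = 196, quantity demanded = (234.2 − 196)/0.1 = 382.
Sellers' marginal cost at Q' = 382: 127 + 0.16·382 = 188.12.
ΔQ = 412.3077 − 382 = 30.3077; wedge = 196 − 188.12 = 7.88.
Welfare loss = ½ × 30.3077 × 7.88 = 119.41.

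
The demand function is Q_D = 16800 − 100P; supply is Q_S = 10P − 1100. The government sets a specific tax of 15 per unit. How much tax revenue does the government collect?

In inverse form: demand P = 168 − 0.01Q, supply P = 110 + 0.1Q.
Competitive equilibrium: 168 − 0.01Q = 110 + 0.1Q → Q* = 527.2727, P* = 162.7273.
With the tax, the buyer price exceeds the seller price by 15: (168 − 0.01Q) − (110 + 0.1Q) = 15 → Q' = 390.9091.
Tax revenue = 15 × 390.9091 = 5863.64.

5863.64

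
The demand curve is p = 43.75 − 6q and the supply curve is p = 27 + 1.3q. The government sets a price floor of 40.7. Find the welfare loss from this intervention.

11.65

Competitive equilibrium: 43.75 − 6q = 27 + 1.3q → q* = 2.2945, p* = 29.9829.
At the floor p = 40.7, quantity demanded = (43.75 − 40.7)/6 = 0.5083.
Sellers' marginal cost at q' = 0.5083: 27 + 1.3·0.5083 = 27.6608.
Δq = 2.2945 − 0.5083 = 1.7862; wedge = 40.7 − 27.6608 = 13.0392.
Welfare loss = ½ × 1.7862 × 13.0392 = 11.65.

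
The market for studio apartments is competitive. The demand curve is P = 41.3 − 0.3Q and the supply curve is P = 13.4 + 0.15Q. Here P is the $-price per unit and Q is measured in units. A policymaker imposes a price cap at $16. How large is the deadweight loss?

$448.90

Competitive equilibrium: 41.3 − 0.3Q = 13.4 + 0.15Q → Q* = 62, P* = 22.7.
At the ceiling P = 16, quantity supplied = (16 − 13.4)/0.15 = 17.3333.
Willingness to pay at Q' = 17.3333: 41.3 − 0.3·17.3333 = 36.1.
ΔQ = 62 − 17.3333 = 44.6667; wedge = 36.1 − 16 = 20.1.
Deadweight loss = ½ × 44.6667 × 20.1 = $448.90.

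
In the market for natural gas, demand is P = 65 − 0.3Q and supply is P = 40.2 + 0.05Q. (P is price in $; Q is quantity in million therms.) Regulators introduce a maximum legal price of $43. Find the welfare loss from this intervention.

Competitive equilibrium: 65 − 0.3Q = 40.2 + 0.05Q → Q* = 70.8571, P* = 43.7429.
At the ceiling P = 43, quantity supplied = (43 − 40.2)/0.05 = 56.
Willingness to pay at Q' = 56: 65 − 0.3·56 = 48.2.
ΔQ = 70.8571 − 56 = 14.8571; wedge = 48.2 − 43 = 5.2.
Deadweight loss = ½ × 14.8571 × 5.2 = $38.63 million.

$38.63 million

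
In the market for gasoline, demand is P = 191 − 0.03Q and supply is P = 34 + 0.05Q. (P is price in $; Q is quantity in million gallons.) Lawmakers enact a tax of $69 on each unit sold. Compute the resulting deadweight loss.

Competitive equilibrium: 191 − 0.03Q = 34 + 0.05Q → Q* = 1962.5, P* = 132.125.
With the tax, the buyer price exceeds the seller price by 69: (191 − 0.03Q) − (34 + 0.05Q) = 69 → Q' = 1100.
ΔQ = 1962.5 − 1100 = 862.5; the wedge equals the tax, 69.
DWL = ½ × 862.5 × 69 = $29756.25 million.

$29756.25 million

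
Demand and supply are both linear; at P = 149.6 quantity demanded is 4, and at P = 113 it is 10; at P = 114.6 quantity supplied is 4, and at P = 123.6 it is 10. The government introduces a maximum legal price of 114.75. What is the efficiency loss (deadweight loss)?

Demand slope = (113 − 149.6)/(10 − 4) = −6.1, so P = 174 − 6.1Q.
Supply slope = (123.6 − 114.6)/(10 − 4) = 1.5, so P = 108.6 + 1.5Q.
Competitive equilibrium: 174 − 6.1Q = 108.6 + 1.5Q → Q* = 8.6053, P* = 121.5079.
At the ceiling P = 114.75, quantity supplied = (114.75 − 108.6)/1.5 = 4.1.
Willingness to pay at Q' = 4.1: 174 − 6.1·4.1 = 148.99.
ΔQ = 8.6053 − 4.1 = 4.5053; wedge = 148.99 − 114.75 = 34.24.
Deadweight loss = ½ × 4.5053 × 34.24 = 77.13.

77.13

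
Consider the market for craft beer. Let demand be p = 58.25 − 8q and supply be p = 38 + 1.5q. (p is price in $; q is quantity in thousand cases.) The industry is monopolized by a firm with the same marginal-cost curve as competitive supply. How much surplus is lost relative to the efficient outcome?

Competitive equilibrium: 58.25 − 8q = 38 + 1.5q → q* = 2.1316, p* = 41.1974.
Marginal revenue: MR = 58.25 − 16q. Set MR = MC: 58.25 − 16q = 38 + 1.5q → q_m = 1.1571.
Price p_m = 58.25 − 8·1.1571 = 48.9932; MC(q_m) = 38 + 1.5·1.1571 = 39.7357.
Competitive q* = 2.1316, so Δq = 0.9745; wedge = 48.9932 − 39.7357 = 9.2575.
Welfare loss = ½ × 0.9745 × 9.2575 = $4.51 thousand.

$4.51 thousand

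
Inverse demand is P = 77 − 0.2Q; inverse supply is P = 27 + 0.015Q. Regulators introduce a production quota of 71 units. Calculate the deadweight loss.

2805.86

Competitive equilibrium: 77 − 0.2Q = 27 + 0.015Q → Q* = 232.5581, P* = 30.4884.
At Q = 71: demand price = 77 − 0.2·71 = 62.8; supply price = 27 + 0.015·71 = 28.065.
ΔQ = 232.5581 − 71 = 161.5581; wedge = 62.8 − 28.065 = 34.735.
Deadweight loss = ½ × 161.5581 × 34.735 = 2805.86.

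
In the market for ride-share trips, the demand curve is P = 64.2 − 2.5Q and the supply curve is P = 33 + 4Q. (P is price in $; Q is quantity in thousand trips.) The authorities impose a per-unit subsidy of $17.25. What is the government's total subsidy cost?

Competitive equilibrium: 64.2 − 2.5Q = 33 + 4Q → Q* = 4.8, P* = 52.2.
The subsidy lowers effective supply by 17.25: P = 15.75 + 4Q.
New quantity: 64.2 − 2.5Q = 15.75 + 4Q → Q' = 7.4538.
Total subsidy cost = 17.25 × 7.4538 = $128.58 thousand.

$128.58 thousand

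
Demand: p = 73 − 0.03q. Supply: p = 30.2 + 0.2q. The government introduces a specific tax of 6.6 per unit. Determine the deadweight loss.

Competitive equilibrium: 73 − 0.03q = 30.2 + 0.2q → q* = 186.087, p* = 67.4174.
With the tax, the buyer price exceeds the seller price by 6.6: (73 − 0.03q) − (30.2 + 0.2q) = 6.6 → q' = 157.3913.
Δq = 186.087 − 157.3913 = 28.6957; the wedge equals the tax, 6.6.
DWL = ½ × 28.6957 × 6.6 = 94.70.

94.70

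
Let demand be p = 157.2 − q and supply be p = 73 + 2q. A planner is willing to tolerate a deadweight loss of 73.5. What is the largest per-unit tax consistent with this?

Competitive equilibrium: 157.2 − q = 73 + 2q → q* = 28.0667, p* = 129.1333.
A tax t gives Δq = t/3 and wedge t, so DWL = t²/6.
t²/6 = 73.5 → t² = 441 → t = 21.

21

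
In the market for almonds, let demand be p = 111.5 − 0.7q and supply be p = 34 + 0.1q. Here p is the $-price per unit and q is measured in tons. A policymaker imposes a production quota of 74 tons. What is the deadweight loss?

$209.31

Competitive equilibrium: 111.5 − 0.7q = 34 + 0.1q → q* = 96.875, p* = 43.6875.
At q = 74: demand price = 111.5 − 0.7·74 = 59.7; supply price = 34 + 0.1·74 = 41.4.
Δq = 96.875 − 74 = 22.875; wedge = 59.7 − 41.4 = 18.3.
The triangle = ½ × 22.875 × 18.3 = $209.31.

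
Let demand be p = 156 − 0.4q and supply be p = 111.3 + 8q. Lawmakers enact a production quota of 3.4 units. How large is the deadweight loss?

Competitive equilibrium: 156 − 0.4q = 111.3 + 8q → q* = 5.3214, p* = 153.8714.
At q = 3.4: demand price = 156 − 0.4·3.4 = 154.64; supply price = 111.3 + 8·3.4 = 138.5.
Δq = 5.3214 − 3.4 = 1.9214; wedge = 154.64 − 138.5 = 16.14.
DWL = ½ × 1.9214 × 16.14 = 15.51.

15.51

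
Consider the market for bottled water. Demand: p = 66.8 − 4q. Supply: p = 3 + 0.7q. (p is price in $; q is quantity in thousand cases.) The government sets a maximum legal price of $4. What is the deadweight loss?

$346.68 thousand

Competitive equilibrium: 66.8 − 4q = 3 + 0.7q → q* = 13.5745, p* = 12.5021.
At the ceiling p = 4, quantity supplied = (4 − 3)/0.7 = 1.4286.
Willingness to pay at q' = 1.4286: 66.8 − 4·1.4286 = 61.0856.
Δq = 13.5745 − 1.4286 = 12.1459; wedge = 61.0856 − 4 = 57.0856.
DWL = ½ × 12.1459 × 57.0856 = $346.68 thousand.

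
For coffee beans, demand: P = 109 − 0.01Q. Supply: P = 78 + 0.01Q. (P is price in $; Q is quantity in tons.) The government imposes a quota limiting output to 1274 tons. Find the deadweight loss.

$761.76

Competitive equilibrium: 109 − 0.01Q = 78 + 0.01Q → Q* = 1550, P* = 93.5.
At Q = 1274: demand price = 109 − 0.01·1274 = 96.26; supply price = 78 + 0.01·1274 = 90.74.
ΔQ = 1550 − 1274 = 276; wedge = 96.26 − 90.74 = 5.52.
Welfare loss = ½ × 276 × 5.52 = $761.76.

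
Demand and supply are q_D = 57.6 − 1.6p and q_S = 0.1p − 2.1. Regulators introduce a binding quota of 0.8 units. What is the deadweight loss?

In inverse form: demand p = 36 − 0.625q, supply p = 21 + 10q.
Competitive equilibrium: 36 − 0.625q = 21 + 10q → q* = 1.4118, p* = 35.1176.
At q = 0.8: demand price = 36 − 0.625·0.8 = 35.5; supply price = 21 + 10·0.8 = 29.
Δq = 1.4118 − 0.8 = 0.6118; wedge = 35.5 − 29 = 6.5.
DWL = ½ × 0.6118 × 6.5 = 1.99.

1.99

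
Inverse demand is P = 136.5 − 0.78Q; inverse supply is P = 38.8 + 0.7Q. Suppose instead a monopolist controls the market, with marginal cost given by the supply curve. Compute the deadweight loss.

Competitive equilibrium: 136.5 − 0.78Q = 38.8 + 0.7Q → Q* = 66.0135, P* = 85.0095.
Marginal revenue: MR = 136.5 − 1.56Q. Set MR = MC: 136.5 − 1.56Q = 38.8 + 0.7Q → Q_m = 43.2301.
Price P_m = 136.5 − 0.78·43.2301 = 102.7805; MC(Q_m) = 38.8 + 0.7·43.2301 = 69.0611.
Competitive Q* = 66.0135, so ΔQ = 22.7834; wedge = 102.7805 − 69.0611 = 33.7194.
Welfare loss = ½ × 22.7834 × 33.7194 = 384.12.

384.12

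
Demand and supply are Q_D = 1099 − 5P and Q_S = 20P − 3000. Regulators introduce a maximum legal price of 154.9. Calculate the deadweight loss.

4104.18

In inverse form: demand P = 219.8 − 0.2Q, supply P = 150 + 0.05Q.
Competitive equilibrium: 219.8 − 0.2Q = 150 + 0.05Q → Q* = 279.2, P* = 163.96.
At the ceiling P = 154.9, quantity supplied = (154.9 − 150)/0.05 = 98.
Willingness to pay at Q' = 98: 219.8 − 0.2·98 = 200.2.
ΔQ = 279.2 − 98 = 181.2; wedge = 200.2 − 154.9 = 45.3.
Deadweight loss = ½ × 181.2 × 45.3 = 4104.18.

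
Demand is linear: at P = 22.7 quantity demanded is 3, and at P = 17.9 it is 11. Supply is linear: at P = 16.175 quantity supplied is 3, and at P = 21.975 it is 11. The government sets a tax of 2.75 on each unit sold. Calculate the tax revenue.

Demand slope = (17.9 − 22.7)/(11 − 3) = −0.6, so P = 24.5 − 0.6Q.
Supply slope = (21.975 − 16.175)/(11 − 3) = 0.725, so P = 14 + 0.725Q.
Competitive equilibrium: 24.5 − 0.6Q = 14 + 0.725Q → Q* = 7.92453, P* = 19.74528.
With the tax, the buyer price exceeds the seller price by 2.75: (24.5 − 0.6Q) − (14 + 0.725Q) = 2.75 → Q' = 5.84906.
Tax revenue = 2.75 × 5.84906 = 16.08.

16.08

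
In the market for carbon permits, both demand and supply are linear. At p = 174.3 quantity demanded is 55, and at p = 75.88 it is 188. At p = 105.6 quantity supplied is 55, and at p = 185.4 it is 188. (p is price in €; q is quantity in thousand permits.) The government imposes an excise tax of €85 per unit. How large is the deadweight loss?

€2695.90 thousand

Demand slope = (75.88 − 174.3)/(188 − 55) = −0.74, so p = 215 − 0.74q.
Supply slope = (185.4 − 105.6)/(188 − 55) = 0.6, so p = 72.6 + 0.6q.
Competitive equilibrium: 215 − 0.74q = 72.6 + 0.6q → q* = 106.2687, p* = 136.3612.
With the tax, the buyer price exceeds the seller price by 85: (215 − 0.74q) − (72.6 + 0.6q) = 85 → q' = 42.8358.
Δq = 106.2687 − 42.8358 = 63.4329; the wedge equals the tax, 85.
Welfare loss = ½ × 63.4329 × 85 = €2695.90 thousand.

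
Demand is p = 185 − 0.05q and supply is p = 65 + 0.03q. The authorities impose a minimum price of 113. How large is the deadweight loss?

Competitive equilibrium: 185 − 0.05q = 65 + 0.03q → q* = 1500, p* = 110.
At the floor p = 113, quantity demanded = (185 − 113)/0.05 = 1440.
Sellers' marginal cost at q' = 1440: 65 + 0.03·1440 = 108.2.
Δq = 1500 − 1440 = 60; wedge = 113 − 108.2 = 4.8.
DWL = ½ × 60 × 4.8 = 144.

144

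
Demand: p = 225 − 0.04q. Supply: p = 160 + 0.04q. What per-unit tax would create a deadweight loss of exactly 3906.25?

Competitive equilibrium: 225 − 0.04q = 160 + 0.04q → q* = 812.5, p* = 192.5.
A tax t gives Δq = t/0.08 and wedge t, so DWL = t²/0.16.
t²/0.16 = 3906.25 → t² = 625 → t = 25.

25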